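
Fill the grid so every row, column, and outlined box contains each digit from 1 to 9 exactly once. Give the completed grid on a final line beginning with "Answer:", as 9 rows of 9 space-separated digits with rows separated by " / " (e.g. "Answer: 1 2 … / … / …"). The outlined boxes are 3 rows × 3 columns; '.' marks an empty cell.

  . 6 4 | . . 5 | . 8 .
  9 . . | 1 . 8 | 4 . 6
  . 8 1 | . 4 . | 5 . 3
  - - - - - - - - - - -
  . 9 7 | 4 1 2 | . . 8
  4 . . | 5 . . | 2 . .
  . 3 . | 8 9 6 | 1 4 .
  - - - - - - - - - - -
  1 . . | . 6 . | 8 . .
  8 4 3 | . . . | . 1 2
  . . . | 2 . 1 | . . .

Step 1. [r6c9∈{5,7}] in row 6, 7 fits only at r6c9 ⇒ r6c9=7.
Step 2. [r2c5∈{2,3,7}] r2c5 is the only open cell in row 2 admitting 3 ⇒ r2c5=3.
Step 3. [r4c8∈{3,5,6}] box 6 places 5 nowhere but r4c8 ⇒ r4c8=5.
Step 4. [r8c7∈{6,7,9}] r8c7 is the only open cell in row 8 admitting 6, so r8c7=6.
Step 5. [r5c5∈{7}] r5c5 has the single candidate 7. So r5c5=7.
Step 6. [r7c4∈{3,7,9}] 3 has one home in col 4: r7c4. So r7c4=3.
Step 7. [r5c9∈{9}] only 9 remains possible at r5c9, so r5c9=9.
Step 8. [r7c6∈{4,7,9}] in col 6, 4 fits only at r7c6. So r7c6=4.
Step 9. [r7c9∈{5}] only 5 remains possible at r7c9 ⇒ r7c9=5.
Step 10. [r1c1∈{2,3,7}] row 1 places 3 nowhere but r1c1 ⇒ r1c1=3.
Step 11. [r3c4∈{6,7,9}] 6 has one home in row 3: r3c4, so r3c4=6.
Step 12. [r4c7∈{3}] nothing but 3 survives at r4c7. So r4c7=3.
Step 13. [r4c1∈{6}] r4c1 is down to just 6. So r4c1=6.
Step 14. [r9c3∈{5,6,9}] 6 has one home in row 9: r9c3. So r9c3=6.
Step 15. [r9c8∈{3,7,9}] across row 9, 3 lands solely at r9c8, so r9c8=3.
Step 16. [r9c7∈{7,9}] row 9 places 9 nowhere but r9c7. So r9c7=9.
Step 17. [r7c8∈{7}] r7c8 has the single candidate 7 ⇒ r7c8=7.
Step 18. [r2c2∈{2,5,7}] in row 2, 7 fits only at r2c2 ⇒ r2c2=7.
Step 19. [r3c6∈{7,9}] r3c6 is the only open cell in row 3 admitting 7. So r3c6=7.
Step 20. [r3c1∈{2}] r3c1's peers cover all but 2 ⇒ r3c1=2.
Step 21. [r6c1∈{5}] r6c1 is down to just 5, so r6c1=5.
Step 22. [r6c3∈{2}] only 2 remains possible at r6c3, so r6c3=2.
Step 23. [r8c6∈{9}] only 9 remains possible at r8c6, so r8c6=9.
Step 24. [r9c2∈{5}] r9c2 is down to just 5. So r9c2=5.
Step 25. [r9c5∈{8}] only 8 remains possible at r9c5, so r9c5=8.
Step 26. [r1c7∈{7}] only 7 remains possible at r1c7, so r1c7=7.
Step 27. [r2c8∈{2}] r2c8 is down to just 2, so r2c8=2.
Step 28. [r1c5∈{2}] nothing but 2 survives at r1c5. So r1c5=2.
Step 29. [r5c3∈{8}] r5c3 is down to just 8. So r5c3=8.
Step 30. [r5c8∈{6}] r5c8 is down to just 6, so r5c8=6.
Step 31. [r1c9∈{1}] r1c9's peers cover all but 1. So r1c9=1.
Step 32. [r7c2∈{2}] r7c2 has the single candidate 2, so r7c2=2.
Step 33. [r7c3∈{9}] r7c3's peers cover all but 9. So r7c3=9.
Step 34. [r9c1∈{7}] nothing but 7 survives at r9c1 ⇒ r9c1=7.
Step 35. [r2c3∈{5}] r2c3 is down to just 5 ⇒ r2c3=5.
Step 36. [r8c5∈{5}] r8c5 has the single candidate 5, so r8c5=5.
Step 37. [r1c4∈{9}] only 9 remains possible at r1c4, so r1c4=9.
Step 38. [r8c4∈{7}] r8c4 has the single candidate 7 ⇒ r8c4=7.
Step 39. [r5c2∈{1}] only 1 remains possible at r5c2, so r5c2=1.
Step 40. [r3c8∈{9}] only 9 remains possible at r3c8. So r3c8=9.
Step 41. [r5c6∈{3}] r5c6 is down to just 3. So r5c6=3.
Step 42. [r9c9∈{4}] r9c9 is down to just 4, so r9c9=4.

Answer: 3 6 4 9 2 5 7 8 1 / 9 7 5 1 3 8 4 2 6 / 2 8 1 6 4 7 5 9 3 / 6 9 7 4 1 2 3 5 8 / 4 1 8 5 7 3 2 6 9 / 5 3 2 8 9 6 1 4 7 / 1 2 9 3 6 4 8 7 5 / 8 4 3 7 5 9 6 1 2 / 7 5 6 2 8 1 9 3 4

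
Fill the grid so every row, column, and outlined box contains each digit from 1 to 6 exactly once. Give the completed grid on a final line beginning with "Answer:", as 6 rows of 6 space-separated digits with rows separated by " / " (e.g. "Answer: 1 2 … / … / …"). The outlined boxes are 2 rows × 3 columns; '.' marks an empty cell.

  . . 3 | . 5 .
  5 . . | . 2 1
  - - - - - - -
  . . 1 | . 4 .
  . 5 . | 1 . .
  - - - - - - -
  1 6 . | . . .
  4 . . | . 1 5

Step 1. [r4c5∈{3,6}] r4c5 is the only open cell in col 5 admitting 6 ⇒ r4c5=6.
Step 2. [r2c4∈{3,4,6}] across row 2, 3 lands solely at r2c4. So r2c4=3.
Step 3. [r6c3∈{2}] nothing but 2 survives at r6c3 ⇒ r6c3=2.
Step 4. [r3c1∈{2,3,6}] across row 3, 6 lands solely at r3c1. So r3c1=6.
Step 5. [r4c1∈{2,3}] r4c1 is the only open cell in col 1 admitting 3 ⇒ r4c1=3.
Step 6. [r3c2∈{2}] r3c2's peers cover all but 2. So r3c2=2.
Step 7. [r1c6∈{4,6}] across col 6, 6 lands solely at r1c6, so r1c6=6.
Step 8. [r5c6∈{2,3,4}] col 6 places 4 nowhere but r5c6 ⇒ r5c6=4.
Step 9. [r2c2∈{4}] r2c2's peers cover all but 4 ⇒ r2c2=4.
Step 10. [r4c6∈{2}] r4c6's peers cover all but 2. So r4c6=2.
Step 11. [r6c4∈{6}] nothing but 6 survives at r6c4. So r6c4=6.
Step 12. [r1c4∈{4}] r1c4 is down to just 4 ⇒ r1c4=4.
Step 13. [r1c1∈{2}] only 2 remains possible at r1c1 ⇒ r1c1=2.
Step 14. [r6c2∈{3}] only 3 remains possible at r6c2, so r6c2=3.
Step 15. [r2c3∈{6}] r2c3 is down to just 6, so r2c3=6.
Step 16. [r3c4∈{5}] r3c4 has the single candidate 5. So r3c4=5.
Step 17. [r3c6∈{3}] r3c6 has the single candidate 3 ⇒ r3c6=3.
Step 18. [r5c3∈{5}] nothing but 5 survives at r5c3. So r5c3=5.
Step 19. [r5c4∈{2}] only 2 remains possible at r5c4, so r5c4=2.
Step 20. [r1c2∈{1}] nothing but 1 survives at r1c2. So r1c2=1.
Step 21. [r5c5∈{3}] r5c5 has the single candidate 3, so r5c5=3.
Step 22. [r4c3∈{4}] nothing but 4 survives at r4c3 ⇒ r4c3=4.

Answer: 2 1 3 4 5 6 / 5 4 6 3 2 1 / 6 2 1 5 4 3 / 3 5 4 1 6 2 / 1 6 5 2 3 4 / 4 3 2 6 1 5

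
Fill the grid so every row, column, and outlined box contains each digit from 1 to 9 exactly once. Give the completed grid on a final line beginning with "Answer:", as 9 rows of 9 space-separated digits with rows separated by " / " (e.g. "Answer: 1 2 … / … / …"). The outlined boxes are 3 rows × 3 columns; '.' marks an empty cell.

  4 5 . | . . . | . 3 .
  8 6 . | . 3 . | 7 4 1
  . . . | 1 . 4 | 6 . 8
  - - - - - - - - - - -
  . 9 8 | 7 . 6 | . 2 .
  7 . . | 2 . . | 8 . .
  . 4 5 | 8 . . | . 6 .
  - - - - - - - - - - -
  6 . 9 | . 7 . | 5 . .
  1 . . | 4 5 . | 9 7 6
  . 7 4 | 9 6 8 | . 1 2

Step 1. [r4c1∈{3}] only 3 remains possible at r4c1. So r4c1=3.
Step 2. [r2c6∈{2,5,9}] across row 2, 9 lands solely at r2c6, so r2c6=9.
Step 3. [r2c3∈{2}] only 2 remains possible at r2c3, so r2c3=2.
Step 4. [r8c3∈{3}] r8c3 is down to just 3, so r8c3=3.
Step 5. [r4c7∈{1,4}] col 7 places 4 nowhere but r4c7, so r4c7=4.
Step 6. [r5c6∈{1,3,5}] 5 has one home in col 6: r5c6, so r5c6=5.
Step 7. [r5c8∈{9}] nothing but 9 survives at r5c8. So r5c8=9.
Step 8. [r6c6∈{1,3}] across box 5, 3 lands solely at r6c6, so r6c6=3.
Step 9. [r8c6∈{2}] r8c6's peers cover all but 2. So r8c6=2.
Step 10. [r1c3∈{1,7}] row 1 places 1 nowhere but r1c3 ⇒ r1c3=1.
Step 11. [r4c5∈{1}] nothing but 1 survives at r4c5, so r4c5=1.
Step 12. [r9c7∈{3}] nothing but 3 survives at r9c7. So r9c7=3.
Step 13. [r1c5∈{2,8}] across row 1, 8 lands solely at r1c5, so r1c5=8.
Step 14. [r7c2∈{2,8}] 2 has one home in row 7: r7c2 ⇒ r7c2=2.
Step 15. [r3c5∈{2}] only 2 remains possible at r3c5 ⇒ r3c5=2.
Step 16. [r5c3∈{6}] r5c3's peers cover all but 6. So r5c3=6.
Step 17. [r1c6∈{7}] nothing but 7 survives at r1c6 ⇒ r1c6=7.
Step 18. [r5c2∈{1}] r5c2 has the single candidate 1. So r5c2=1.
Step 19. [r6c7∈{1}] r6c7 is down to just 1. So r6c7=1.
Step 20. [r3c3∈{7}] r3c3 has the single candidate 7, so r3c3=7.
Step 21. [r5c9∈{3}] r5c9 has the single candidate 3 ⇒ r5c9=3.
Step 22. [r6c9∈{7}] r6c9 has the single candidate 7, so r6c9=7.
Step 23. [r2c4∈{5}] r2c4 has the single candidate 5, so r2c4=5.
Step 24. [r8c2∈{8}] r8c2 is down to just 8, so r8c2=8.
Step 25. [r6c5∈{9}] only 9 remains possible at r6c5 ⇒ r6c5=9.
Step 26. [r7c8∈{8}] r7c8 is down to just 8 ⇒ r7c8=8.
Step 27. [r1c9∈{9}] r1c9 has the single candidate 9. So r1c9=9.
Step 28. [r6c1∈{2}] only 2 remains possible at r6c1. So r6c1=2.
Step 29. [r3c1∈{9}] r3c1's peers cover all but 9 ⇒ r3c1=9.
Step 30. [r4c9∈{5}] only 5 remains possible at r4c9, so r4c9=5.
Step 31. [r5c5∈{4}] only 4 remains possible at r5c5, so r5c5=4.
Step 32. [r1c7∈{2}] r1c7 is down to just 2. So r1c7=2.
Step 33. [r1c4∈{6}] r1c4 has the single candidate 6. So r1c4=6.
Step 34. [r7c9∈{4}] r7c9 is down to just 4 ⇒ r7c9=4.
Step 35. [r3c2∈{3}] r3c2 has the single candidate 3 ⇒ r3c2=3.
Step 36. [r7c6∈{1}] r7c6 has the single candidate 1 ⇒ r7c6=1.
Step 37. [r9c1∈{5}] r9c1 is down to just 5. So r9c1=5.
Step 38. [r7c4∈{3}] r7c4 has the single candidate 3, so r7c4=3.
Step 39. [r3c8∈{5}] r3c8 has the single candidate 5 ⇒ r3c8=5.

Answer: 4 5 1 6 8 7 2 3 9 / 8 6 2 5 3 9 7 4 1 / 9 3 7 1 2 4 6 5 8 / 3 9 8 7 1 6 4 2 5 / 7 1 6 2 4 5 8 9 3 / 2 4 5 8 9 3 1 6 7 / 6 2 9 3 7 1 5 8 4 / 1 8 3 4 5 2 9 7 6 / 5 7 4 9 6 8 3 1 2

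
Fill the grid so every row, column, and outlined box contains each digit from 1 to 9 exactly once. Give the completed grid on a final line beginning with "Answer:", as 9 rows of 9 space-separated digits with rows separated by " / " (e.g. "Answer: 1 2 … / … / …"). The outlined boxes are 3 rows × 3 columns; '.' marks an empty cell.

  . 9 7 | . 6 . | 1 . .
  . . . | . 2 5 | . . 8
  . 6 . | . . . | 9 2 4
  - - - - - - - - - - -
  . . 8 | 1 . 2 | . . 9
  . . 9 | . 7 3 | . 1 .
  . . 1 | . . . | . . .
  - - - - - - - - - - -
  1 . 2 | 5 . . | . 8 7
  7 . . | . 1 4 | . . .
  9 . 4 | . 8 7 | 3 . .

Step 1. [r2c3∈{3}] r2c3 is down to just 3. So r2c3=3.
Step 2. [r9c2∈{5}] only 5 remains possible at r9c2. So r9c2=5.
Step 3. [r9c8∈{6}] r9c8's peers cover all but 6, so r9c8=6.
Step 4. [r2c1∈{4}] nothing but 4 survives at r2c1. So r2c1=4.
Step 5. [r1c6∈{8}] r1c6 is down to just 8 ⇒ r1c6=8.
Step 6. [r7c2∈{3}] nothing but 3 survives at r7c2, so r7c2=3.
Step 7. [r8c4∈{2,3,6,9}] r8c4 is the only open cell in row 8 admitting 3. So r8c4=3.
Step 8. [r2c8∈{7}] nothing but 7 survives at r2c8. So r2c8=7.
Step 9. [r2c7∈{6}] r2c7's peers cover all but 6. So r2c7=6.
Step 10. [r4c1∈{3,5,6}] row 4 places 6 nowhere but r4c1 ⇒ r4c1=6.
Step 11. [r4c8∈{3,4,5}] across row 4, 3 lands solely at r4c8 ⇒ r4c8=3.
Step 12. [r6c8∈{4,5}] 4 has one home in col 8: r6c8. So r6c8=4.
Step 13. [r4c5∈{4,5}] in col 5, 4 fits only at r4c5 ⇒ r4c5=4.
Step 14. [r4c7∈{5,7}] across row 4, 5 lands solely at r4c7 ⇒ r4c7=5.
Step 15. [r5c1∈{2,5}] 5 has one home in row 5: r5c1, so r5c1=5.
Step 16. [r8c7∈{2}] r8c7's peers cover all but 2 ⇒ r8c7=2.
Step 17. [r7c6∈{6,9}] 6 has one home in row 7: r7c6 ⇒ r7c6=6.
Step 18. [r1c8∈{5}] nothing but 5 survives at r1c8. So r1c8=5.
Step 19. [r6c7∈{7,8}] r6c7 is the only open cell in col 7 admitting 7, so r6c7=7.
Step 20. [r6c2∈{2}] r6c2's peers cover all but 2. So r6c2=2.
Step 21. [r6c4∈{6,8,9}] row 6 places 8 nowhere but r6c4. So r6c4=8.
Step 22. [r6c6∈{9}] nothing but 9 survives at r6c6, so r6c6=9.
Step 23. [r5c9∈{2,6}] r5c9 is the only open cell in row 5 admitting 2 ⇒ r5c9=2.
Step 24. [r2c2∈{1}] only 1 remains possible at r2c2 ⇒ r2c2=1.
Step 25. [r8c2∈{8}] r8c2 is down to just 8 ⇒ r8c2=8.
Step 26. [r4c2∈{7}] r4c2 is down to just 7. So r4c2=7.
Step 27. [r2c4∈{9}] only 9 remains possible at r2c4, so r2c4=9.
Step 28. [r1c4∈{4}] only 4 remains possible at r1c4, so r1c4=4.
Step 29. [r6c5∈{5}] only 5 remains possible at r6c5. So r6c5=5.
Step 30. [r5c7∈{8}] r5c7 is down to just 8, so r5c7=8.
Step 31. [r7c5∈{9}] nothing but 9 survives at r7c5, so r7c5=9.
Step 32. [r3c4∈{7}] only 7 remains possible at r3c4. So r3c4=7.
Step 33. [r6c1∈{3}] r6c1's peers cover all but 3. So r6c1=3.
Step 34. [r6c9∈{6}] only 6 remains possible at r6c9. So r6c9=6.
Step 35. [r9c9∈{1}] r9c9's peers cover all but 1 ⇒ r9c9=1.
Step 36. [r8c8∈{9}] r8c8 has the single candidate 9, so r8c8=9.
Step 37. [r5c4∈{6}] r5c4 has the single candidate 6 ⇒ r5c4=6.
Step 38. [r9c4∈{2}] r9c4's peers cover all but 2. So r9c4=2.
Step 39. [r5c2∈{4}] only 4 remains possible at r5c2 ⇒ r5c2=4.
Step 40. [r3c1∈{8}] nothing but 8 survives at r3c1. So r3c1=8.
Step 41. [r8c3∈{6}] r8c3 has the single candidate 6. So r8c3=6.
Step 42. [r1c9∈{3}] nothing but 3 survives at r1c9 ⇒ r1c9=3.
Step 43. [r3c6∈{1}] r3c6 is down to just 1. So r3c6=1.
Step 44. [r8c9∈{5}] r8c9's peers cover all but 5, so r8c9=5.
Step 45. [r3c5∈{3}] r3c5 has the single candidate 3. So r3c5=3.
Step 46. [r1c1∈{2}] only 2 remains possible at r1c1. So r1c1=2.
Step 47. [r7c7∈{4}] nothing but 4 survives at r7c7 ⇒ r7c7=4.
Step 48. [r3c3∈{5}] nothing but 5 survives at r3c3. So r3c3=5.

Answer: 2 9 7 4 6 8 1 5 3 / 4 1 3 9 2 5 6 7 8 / 8 6 5 7 3 1 9 2 4 / 6 7 8 1 4 2 5 3 9 / 5 4 9 6 7 3 8 1 2 / 3 2 1 8 5 9 7 4 6 / 1 3 2 5 9 6 4 8 7 / 7 8 6 3 1 4 2 9 5 / 9 5 4 2 8 7 3 6 1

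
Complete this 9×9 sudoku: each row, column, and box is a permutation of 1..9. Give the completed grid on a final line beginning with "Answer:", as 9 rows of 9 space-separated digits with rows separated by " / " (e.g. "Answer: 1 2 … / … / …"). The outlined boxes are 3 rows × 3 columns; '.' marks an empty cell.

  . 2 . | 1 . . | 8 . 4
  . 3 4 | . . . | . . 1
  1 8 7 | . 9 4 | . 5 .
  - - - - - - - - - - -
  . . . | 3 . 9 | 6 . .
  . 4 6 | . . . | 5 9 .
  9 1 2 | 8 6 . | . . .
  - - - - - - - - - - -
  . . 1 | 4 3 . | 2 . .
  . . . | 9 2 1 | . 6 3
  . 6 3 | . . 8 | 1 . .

Step 1. [r6c9∈{7}] nothing but 7 survives at r6c9 ⇒ r6c9=7.
Step 2. [r4c8∈{1,2,4,8}] across col 8, 1 lands solely at r4c8. So r4c8=1.
Step 3. [r6c6∈{5}] r6c6 has the single candidate 5. So r6c6=5.
Step 4. [r2c8∈{2,7}] r2c8 is the only open cell in col 8 admitting 2, so r2c8=2.
Step 5. [r7c8∈{7,8}] r7c8 is the only open cell in col 8 admitting 8, so r7c8=8.
Step 6. [r9c1∈{2,4,5,7}] row 9 places 2 nowhere but r9c1 ⇒ r9c1=2.
Step 7. [r8c1∈{4,5,7,8}] in col 1, 4 fits only at r8c1, so r8c1=4.
Step 8. [r1c6∈{3,6,7}] 3 has one home in col 6: r1c6 ⇒ r1c6=3.
Step 9. [r1c8∈{7}] r1c8's peers cover all but 7 ⇒ r1c8=7.
Step 10. [r1c5∈{5}] r1c5 is down to just 5, so r1c5=5.
Step 11. [r9c5∈{7}] only 7 remains possible at r9c5 ⇒ r9c5=7.
Step 12. [r2c1∈{5,6}] r2c1 is the only open cell in row 2 admitting 5. So r2c1=5.
Step 13. [r7c1∈{7}] nothing but 7 survives at r7c1 ⇒ r7c1=7.
Step 14. [r8c2∈{5}] r8c2's peers cover all but 5 ⇒ r8c2=5.
Step 15. [r4c1∈{8}] r4c1 is down to just 8 ⇒ r4c1=8.
Step 16. [r5c6∈{2,7}] in col 6, 2 fits only at r5c6, so r5c6=2.
Step 17. [r7c9∈{5,9}] in row 7, 5 fits only at r7c9. So r7c9=5.
Step 18. [r2c6∈{6,7}] in col 6, 7 fits only at r2c6 ⇒ r2c6=7.
Step 19. [r6c8∈{3,4}] r6c8 is the only open cell in col 8 admitting 3. So r6c8=3.
Step 20. [r3c4∈{2,6}] row 3 places 2 nowhere but r3c4 ⇒ r3c4=2.
Step 21. [r9c9∈{9}] r9c9 has the single candidate 9 ⇒ r9c9=9.
Step 22. [r8c7∈{7}] only 7 remains possible at r8c7 ⇒ r8c7=7.
Step 23. [r4c2∈{7}] only 7 remains possible at r4c2, so r4c2=7.
Step 24. [r2c5∈{8}] only 8 remains possible at r2c5, so r2c5=8.
Step 25. [r8c3∈{8}] only 8 remains possible at r8c3. So r8c3=8.
Step 26. [r1c1∈{6}] r1c1 is down to just 6. So r1c1=6.
Step 27. [r4c3∈{5}] r4c3's peers cover all but 5 ⇒ r4c3=5.
Step 28. [r9c8∈{4}] r9c8 is down to just 4 ⇒ r9c8=4.
Step 29. [r7c2∈{9}] nothing but 9 survives at r7c2 ⇒ r7c2=9.
Step 30. [r6c7∈{4}] r6c7 is down to just 4 ⇒ r6c7=4.
Step 31. [r3c7∈{3}] r3c7 is down to just 3, so r3c7=3.
Step 32. [r4c9∈{2}] r4c9 is down to just 2, so r4c9=2.
Step 33. [r5c4∈{7}] r5c4 is down to just 7, so r5c4=7.
Step 34. [r5c1∈{3}] only 3 remains possible at r5c1, so r5c1=3.
Step 35. [r5c9∈{8}] r5c9 is down to just 8. So r5c9=8.
Step 36. [r2c7∈{9}] nothing but 9 survives at r2c7 ⇒ r2c7=9.
Step 37. [r5c5∈{1}] nothing but 1 survives at r5c5, so r5c5=1.
Step 38. [r1c3∈{9}] only 9 remains possible at r1c3 ⇒ r1c3=9.
Step 39. [r9c4∈{5}] only 5 remains possible at r9c4. So r9c4=5.
Step 40. [r4c5∈{4}] r4c5 is down to just 4. So r4c5=4.
Step 41. [r3c9∈{6}] nothing but 6 survives at r3c9, so r3c9=6.
Step 42. [r7c6∈{6}] only 6 remains possible at r7c6 ⇒ r7c6=6.
Step 43. [r2c4∈{6}] only 6 remains possible at r2c4 ⇒ r2c4=6.

Answer: 6 2 9 1 5 3 8 7 4 / 5 3 4 6 8 7 9 2 1 / 1 8 7 2 9 4 3 5 6 / 8 7 5 3 4 9 6 1 2 / 3 4 6 7 1 2 5 9 8 / 9 1 2 8 6 5 4 3 7 / 7 9 1 4 3 6 2 8 5 / 4 5 8 9 2 1 7 6 3 / 2 6 3 5 7 8 1 4 9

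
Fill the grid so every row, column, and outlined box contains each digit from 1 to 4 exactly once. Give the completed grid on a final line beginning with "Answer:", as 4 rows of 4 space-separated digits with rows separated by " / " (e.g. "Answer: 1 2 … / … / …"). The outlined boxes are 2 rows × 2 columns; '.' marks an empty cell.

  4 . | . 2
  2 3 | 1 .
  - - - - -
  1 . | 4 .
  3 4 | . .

Step 1. [r1c3∈{3}] r1c3's peers cover all but 3 ⇒ r1c3=3.
Step 2. [r2c4∈{4}] only 4 remains possible at r2c4 ⇒ r2c4=4.
Step 3. [r4c3∈{2}] r4c3 has the single candidate 2 ⇒ r4c3=2.
Step 4. [r1c2∈{1}] r1c2 has the single candidate 1, so r1c2=1.
Step 5. [r4c4∈{1}] r4c4's peers cover all but 1, so r4c4=1.
Step 6. [r3c2∈{2}] r3c2 has the single candidate 2. So r3c2=2.
Step 7. [r3c4∈{3}] r3c4 is down to just 3, so r3c4=3.

Answer: 4 1 3 2 / 2 3 1 4 / 1 2 4 3 / 3 4 2 1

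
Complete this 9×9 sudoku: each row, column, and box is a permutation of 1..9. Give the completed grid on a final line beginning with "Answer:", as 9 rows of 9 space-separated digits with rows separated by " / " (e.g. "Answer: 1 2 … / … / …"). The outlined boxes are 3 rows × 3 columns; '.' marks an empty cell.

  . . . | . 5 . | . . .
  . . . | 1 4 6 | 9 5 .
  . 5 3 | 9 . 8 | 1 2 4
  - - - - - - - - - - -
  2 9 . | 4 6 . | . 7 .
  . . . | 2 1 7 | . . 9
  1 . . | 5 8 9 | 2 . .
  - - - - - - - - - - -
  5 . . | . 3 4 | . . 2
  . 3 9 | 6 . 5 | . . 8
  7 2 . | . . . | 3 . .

Step 1. [r2c1∈{8}] r2c1 is down to just 8 ⇒ r2c1=8.
Step 2. [r8c1∈{4}] only 4 remains possible at r8c1, so r8c1=4.
Step 3. [r5c7∈{4,5,6,8}] col 7 places 4 nowhere but r5c7 ⇒ r5c7=4.
Step 4. [r2c9∈{3,7}] r2c9 is the only open cell in row 2 admitting 3 ⇒ r2c9=3.
Step 5. [r6c9∈{6}] r6c9 is down to just 6, so r6c9=6.
Step 6. [r3c1∈{6}] nothing but 6 survives at r3c1. So r3c1=6.
Step 7. [r2c2∈{7}] r2c2 is down to just 7, so r2c2=7.
Step 8. [r8c8∈{1}] nothing but 1 survives at r8c8, so r8c8=1.
Step 9. [r8c7∈{7}] only 7 remains possible at r8c7 ⇒ r8c7=7.
Step 10. [r7c7∈{6}] r7c7's peers cover all but 6. So r7c7=6.
Step 11. [r9c3∈{1,6,8}] r9c3 is the only open cell in row 9 admitting 6, so r9c3=6.
Step 12. [r4c7∈{5,8}] across col 7, 5 lands solely at r4c7. So r4c7=5.
Step 13. [r5c8∈{3,8}] in box 6, 8 fits only at r5c8, so r5c8=8.
Step 14. [r7c2∈{1,8}] 8 has one home in col 2: r7c2, so r7c2=8.
Step 15. [r1c6∈{2,3}] 2 has one home in col 6: r1c6, so r1c6=2.
Step 16. [r1c2∈{1,4}] across col 2, 1 lands solely at r1c2 ⇒ r1c2=1.
Step 17. [r7c4∈{7}] nothing but 7 survives at r7c4, so r7c4=7.
Step 18. [r9c5∈{9}] nothing but 9 survives at r9c5, so r9c5=9.
Step 19. [r6c3∈{4,7}] row 6 places 7 nowhere but r6c3. So r6c3=7.
Step 20. [r4c3∈{8}] only 8 remains possible at r4c3. So r4c3=8.
Step 21. [r7c3∈{1}] r7c3 is down to just 1. So r7c3=1.
Step 22. [r2c3∈{2}] r2c3's peers cover all but 2, so r2c3=2.
Step 23. [r1c4∈{3}] r1c4 is down to just 3. So r1c4=3.
Step 24. [r9c8∈{4}] nothing but 4 survives at r9c8. So r9c8=4.
Step 25. [r1c3∈{4}] nothing but 4 survives at r1c3. So r1c3=4.
Step 26. [r4c9∈{1}] r4c9 is down to just 1, so r4c9=1.
Step 27. [r3c5∈{7}] r3c5 is down to just 7. So r3c5=7.
Step 28. [r6c2∈{4}] r6c2 has the single candidate 4 ⇒ r6c2=4.
Step 29. [r8c5∈{2}] r8c5's peers cover all but 2, so r8c5=2.
Step 30. [r1c9∈{7}] r1c9's peers cover all but 7 ⇒ r1c9=7.
Step 31. [r6c8∈{3}] r6c8 has the single candidate 3, so r6c8=3.
Step 32. [r1c8∈{6}] only 6 remains possible at r1c8, so r1c8=6.
Step 33. [r9c6∈{1}] r9c6's peers cover all but 1. So r9c6=1.
Step 34. [r4c6∈{3}] r4c6's peers cover all but 3. So r4c6=3.
Step 35. [r1c1∈{9}] r1c1 is down to just 9. So r1c1=9.
Step 36. [r7c8∈{9}] r7c8 has the single candidate 9. So r7c8=9.
Step 37. [r9c4∈{8}] only 8 remains possible at r9c4. So r9c4=8.
Step 38. [r1c7∈{8}] r1c7's peers cover all but 8, so r1c7=8.
Step 39. [r9c9∈{5}] r9c9 is down to just 5. So r9c9=5.
Step 40. [r5c3∈{5}] r5c3's peers cover all but 5 ⇒ r5c3=5.
Step 41. [r5c1∈{3}] only 3 remains possible at r5c1. So r5c1=3.
Step 42. [r5c2∈{6}] only 6 remains possible at r5c2. So r5c2=6.

Answer: 9 1 4 3 5 2 8 6 7 / 8 7 2 1 4 6 9 5 3 / 6 5 3 9 7 8 1 2 4 / 2 9 8 4 6 3 5 7 1 / 3 6 5 2 1 7 4 8 9 / 1 4 7 5 8 9 2 3 6 / 5 8 1 7 3 4 6 9 2 / 4 3 9 6 2 5 7 1 8 / 7 2 6 8 9 1 3 4 5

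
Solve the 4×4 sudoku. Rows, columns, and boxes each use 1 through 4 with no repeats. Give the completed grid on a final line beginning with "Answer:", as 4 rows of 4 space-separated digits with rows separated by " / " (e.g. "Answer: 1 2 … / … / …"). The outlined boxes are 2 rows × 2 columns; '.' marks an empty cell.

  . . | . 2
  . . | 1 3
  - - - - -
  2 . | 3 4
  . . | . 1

Step 1. [r2c1∈{4}] r2c1's peers cover all but 4. So r2c1=4.
Step 2. [r1c1∈{1,3}] 1 has one home in col 1: r1c1 ⇒ r1c1=1.
Step 3. [r1c2∈{3}] only 3 remains possible at r1c2, so r1c2=3.
Step 4. [r2c2∈{2}] nothing but 2 survives at r2c2, so r2c2=2.
Step 5. [r3c2∈{1}] r3c2 is down to just 1. So r3c2=1.
Step 6. [r4c2∈{4}] nothing but 4 survives at r4c2, so r4c2=4.
Step 7. [r4c3∈{2}] r4c3's peers cover all but 2. So r4c3=2.
Step 8. [r1c3∈{4}] r1c3's peers cover all but 4. So r1c3=4.
Step 9. [r4c1∈{3}] only 3 remains possible at r4c1, so r4c1=3.

Answer: 1 3 4 2 / 4 2 1 3 / 2 1 3 4 / 3 4 2 1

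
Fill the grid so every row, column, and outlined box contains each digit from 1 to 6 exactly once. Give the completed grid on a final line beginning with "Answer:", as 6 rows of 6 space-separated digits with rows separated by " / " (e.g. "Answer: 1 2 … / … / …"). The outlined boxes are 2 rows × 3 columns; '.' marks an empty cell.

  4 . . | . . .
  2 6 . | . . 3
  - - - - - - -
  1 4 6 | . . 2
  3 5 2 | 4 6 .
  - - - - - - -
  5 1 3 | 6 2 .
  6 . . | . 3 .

Step 1. [r3c5∈{5}] only 5 remains possible at r3c5. So r3c5=5.
Step 2. [r1c5∈{1}] only 1 remains possible at r1c5 ⇒ r1c5=1.
Step 3. [r2c4∈{5}] r2c4's peers cover all but 5 ⇒ r2c4=5.
Step 4. [r6c6∈{1,4,5}] row 6 places 5 nowhere but r6c6 ⇒ r6c6=5.
Step 5. [r6c3∈{4}] r6c3 is down to just 4 ⇒ r6c3=4.
Step 6. [r1c2∈{3}] only 3 remains possible at r1c2. So r1c2=3.
Step 7. [r6c4∈{1}] r6c4 has the single candidate 1, so r6c4=1.
Step 8. [r1c6∈{6}] nothing but 6 survives at r1c6. So r1c6=6.
Step 9. [r5c6∈{4}] r5c6's peers cover all but 4 ⇒ r5c6=4.
Step 10. [r1c3∈{5}] only 5 remains possible at r1c3. So r1c3=5.
Step 11. [r4c6∈{1}] nothing but 1 survives at r4c6 ⇒ r4c6=1.
Step 12. [r3c4∈{3}] nothing but 3 survives at r3c4, so r3c4=3.
Step 13. [r1c4∈{2}] only 2 remains possible at r1c4 ⇒ r1c4=2.
Step 14. [r2c5∈{4}] r2c5 is down to just 4 ⇒ r2c5=4.
Step 15. [r2c3∈{1}] r2c3 has the single candidate 1 ⇒ r2c3=1.
Step 16. [r6c2∈{2}] r6c2 is down to just 2 ⇒ r6c2=2.

Answer: 4 3 5 2 1 6 / 2 6 1 5 4 3 / 1 4 6 3 5 2 / 3 5 2 4 6 1 / 5 1 3 6 2 4 / 6 2 4 1 3 5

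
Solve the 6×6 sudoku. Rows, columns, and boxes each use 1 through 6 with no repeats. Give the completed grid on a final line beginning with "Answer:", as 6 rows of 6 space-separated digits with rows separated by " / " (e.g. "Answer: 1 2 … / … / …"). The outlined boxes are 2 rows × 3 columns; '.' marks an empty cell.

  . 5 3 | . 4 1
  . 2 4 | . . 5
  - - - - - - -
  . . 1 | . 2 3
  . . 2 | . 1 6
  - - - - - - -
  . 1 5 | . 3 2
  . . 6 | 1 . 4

Step 1. [r1c1∈{6}] r1c1's peers cover all but 6 ⇒ r1c1=6.
Step 2. [r5c1∈{4}] r5c1 has the single candidate 4, so r5c1=4.
Step 3. [r3c1∈{5}] r3c1's peers cover all but 5. So r3c1=5.
Step 4. [r6c2∈{3}] r6c2 is down to just 3 ⇒ r6c2=3.
Step 5. [r4c2∈{4}] only 4 remains possible at r4c2. So r4c2=4.
Step 6. [r5c4∈{6}] nothing but 6 survives at r5c4, so r5c4=6.
Step 7. [r6c1∈{2}] r6c1 has the single candidate 2, so r6c1=2.
Step 8. [r4c1∈{3}] nothing but 3 survives at r4c1, so r4c1=3.
Step 9. [r6c5∈{5}] r6c5's peers cover all but 5. So r6c5=5.
Step 10. [r3c4∈{4}] r3c4 has the single candidate 4. So r3c4=4.
Step 11. [r3c2∈{6}] nothing but 6 survives at r3c2. So r3c2=6.
Step 12. [r2c5∈{6}] r2c5 has the single candidate 6, so r2c5=6.
Step 13. [r2c4∈{3}] r2c4's peers cover all but 3, so r2c4=3.
Step 14. [r2c1∈{1}] nothing but 1 survives at r2c1, so r2c1=1.
Step 15. [r4c4∈{5}] r4c4's peers cover all but 5, so r4c4=5.
Step 16. [r1c4∈{2}] r1c4's peers cover all but 2 ⇒ r1c4=2.

Answer: 6 5 3 2 4 1 / 1 2 4 3 6 5 / 5 6 1 4 2 3 / 3 4 2 5 1 6 / 4 1 5 6 3 2 / 2 3 6 1 5 4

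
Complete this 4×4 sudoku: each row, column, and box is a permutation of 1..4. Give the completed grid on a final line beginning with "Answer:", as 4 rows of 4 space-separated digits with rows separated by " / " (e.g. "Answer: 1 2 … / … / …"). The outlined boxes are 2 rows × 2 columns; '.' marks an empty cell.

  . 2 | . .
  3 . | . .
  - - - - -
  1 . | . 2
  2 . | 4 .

Step 1. [r2c2∈{1,4}] col 2 places 1 nowhere but r2c2, so r2c2=1.
Step 2. [r3c3∈{3}] r3c3 has the single candidate 3, so r3c3=3.
Step 3. [r1c4∈{1,3,4}] r1c4 is the only open cell in row 1 admitting 3. So r1c4=3.
Step 4. [r3c2∈{4}] nothing but 4 survives at r3c2 ⇒ r3c2=4.
Step 5. [r2c3∈{2}] only 2 remains possible at r2c3. So r2c3=2.
Step 6. [r1c3∈{1}] r1c3 has the single candidate 1, so r1c3=1.
Step 7. [r2c4∈{4}] r2c4's peers cover all but 4. So r2c4=4.
Step 8. [r1c1∈{4}] only 4 remains possible at r1c1, so r1c1=4.
Step 9. [r4c2∈{3}] only 3 remains possible at r4c2. So r4c2=3.
Step 10. [r4c4∈{1}] r4c4's peers cover all but 1, so r4c4=1.

Answer: 4 2 1 3 / 3 1 2 4 / 1 4 3 2 / 2 3 4 1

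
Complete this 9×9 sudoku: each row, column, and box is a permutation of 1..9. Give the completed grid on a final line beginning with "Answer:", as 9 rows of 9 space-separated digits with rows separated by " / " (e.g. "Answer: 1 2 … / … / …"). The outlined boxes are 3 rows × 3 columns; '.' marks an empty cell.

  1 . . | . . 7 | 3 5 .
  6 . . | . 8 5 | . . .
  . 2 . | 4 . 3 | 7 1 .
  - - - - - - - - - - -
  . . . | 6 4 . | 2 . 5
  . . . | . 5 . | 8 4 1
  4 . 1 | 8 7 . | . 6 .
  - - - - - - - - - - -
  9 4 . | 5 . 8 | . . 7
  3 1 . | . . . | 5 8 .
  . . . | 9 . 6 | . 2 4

Step 1. [r2c8∈{9}] r2c8 has the single candidate 9, so r2c8=9.
Step 2. [r8c5∈{2}] nothing but 2 survives at r8c5. So r8c5=2.
Step 3. [r5c2∈{3,6,7,9}] in col 2, 6 fits only at r5c2, so r5c2=6.
Step 4. [r5c1∈{2,7}] across col 1, 2 lands solely at r5c1, so r5c1=2.
Step 5. [r5c3∈{3,7,9}] in row 5, 7 fits only at r5c3. So r5c3=7.
Step 6. [r4c1∈{8}] nothing but 8 survives at r4c1. So r4c1=8.
Step 7. [r6c9∈{3,9}] r6c9 is the only open cell in col 9 admitting 3, so r6c9=3.
Step 8. [r7c7∈{1,6}] 6 has one home in col 7: r7c7. So r7c7=6.
Step 9. [r1c3∈{4,8,9}] 4 has one home in row 1: r1c3. So r1c3=4.
Step 10. [r5c6∈{9}] only 9 remains possible at r5c6 ⇒ r5c6=9.
Step 11. [r7c5∈{1,3}] r7c5 is the only open cell in row 7 admitting 1. So r7c5=1.
Step 12. [r2c3∈{3}] r2c3 is down to just 3, so r2c3=3.
Step 13. [r4c3∈{9}] only 9 remains possible at r4c3 ⇒ r4c3=9.
Step 14. [r9c1∈{5,7}] col 1 places 7 nowhere but r9c1, so r9c1=7.
Step 15. [r3c5∈{6,9}] 9 has one home in row 3: r3c5 ⇒ r3c5=9.
Step 16. [r1c4∈{2}] r1c4's peers cover all but 2, so r1c4=2.
Step 17. [r3c9∈{6,8}] 6 has one home in row 3: r3c9 ⇒ r3c9=6.
Step 18. [r3c3∈{5,8}] row 3 places 8 nowhere but r3c3, so r3c3=8.
Step 19. [r6c2∈{5}] r6c2 has the single candidate 5, so r6c2=5.
Step 20. [r6c6∈{2}] nothing but 2 survives at r6c6. So r6c6=2.
Step 21. [r4c6∈{1}] r4c6 has the single candidate 1 ⇒ r4c6=1.
Step 22. [r1c5∈{6}] nothing but 6 survives at r1c5, so r1c5=6.
Step 23. [r1c9∈{8}] r1c9 has the single candidate 8. So r1c9=8.
Step 24. [r6c7∈{9}] r6c7 has the single candidate 9, so r6c7=9.
Step 25. [r3c1∈{5}] nothing but 5 survives at r3c1. So r3c1=5.
Step 26. [r7c3∈{2}] only 2 remains possible at r7c3 ⇒ r7c3=2.
Step 27. [r4c2∈{3}] r4c2's peers cover all but 3 ⇒ r4c2=3.
Step 28. [r7c8∈{3}] r7c8 has the single candidate 3, so r7c8=3.
Step 29. [r1c2∈{9}] r1c2 has the single candidate 9 ⇒ r1c2=9.
Step 30. [r2c2∈{7}] only 7 remains possible at r2c2. So r2c2=7.
Step 31. [r2c9∈{2}] r2c9 has the single candidate 2, so r2c9=2.
Step 32. [r2c7∈{4}] r2c7 has the single candidate 4. So r2c7=4.
Step 33. [r9c3∈{5}] nothing but 5 survives at r9c3, so r9c3=5.
Step 34. [r8c9∈{9}] r8c9 has the single candidate 9 ⇒ r8c9=9.
Step 35. [r8c4∈{7}] only 7 remains possible at r8c4. So r8c4=7.
Step 36. [r9c7∈{1}] r9c7 is down to just 1. So r9c7=1.
Step 37. [r2c4∈{1}] only 1 remains possible at r2c4 ⇒ r2c4=1.
Step 38. [r9c5∈{3}] nothing but 3 survives at r9c5, so r9c5=3.
Step 39. [r8c6∈{4}] r8c6 is down to just 4. So r8c6=4.
Step 40. [r8c3∈{6}] r8c3's peers cover all but 6, so r8c3=6.
Step 41. [r4c8∈{7}] r4c8 has the single candidate 7 ⇒ r4c8=7.
Step 42. [r5c4∈{3}] r5c4 has the single candidate 3 ⇒ r5c4=3.
Step 43. [r9c2∈{8}] r9c2 has the single candidate 8. So r9c2=8.

Answer: 1 9 4 2 6 7 3 5 8 / 6 7 3 1 8 5 4 9 2 / 5 2 8 4 9 3 7 1 6 / 8 3 9 6 4 1 2 7 5 / 2 6 7 3 5 9 8 4 1 / 4 5 1 8 7 2 9 6 3 / 9 4 2 5 1 8 6 3 7 / 3 1 6 7 2 4 5 8 9 / 7 8 5 9 3 6 1 2 4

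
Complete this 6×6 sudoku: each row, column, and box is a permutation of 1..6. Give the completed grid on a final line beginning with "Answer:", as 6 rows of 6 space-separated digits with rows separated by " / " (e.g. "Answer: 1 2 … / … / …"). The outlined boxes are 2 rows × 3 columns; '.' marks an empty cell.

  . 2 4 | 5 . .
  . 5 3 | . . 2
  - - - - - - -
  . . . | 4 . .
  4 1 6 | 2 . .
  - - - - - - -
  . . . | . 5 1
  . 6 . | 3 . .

Step 1. [r2c4∈{1,6}] in col 4, 1 fits only at r2c4. So r2c4=1.
Step 2. [r4c5∈{3}] r4c5 has the single candidate 3. So r4c5=3.
Step 3. [r5c3∈{2}] r5c3 is down to just 2 ⇒ r5c3=2.
Step 4. [r1c5∈{6}] r1c5 has the single candidate 6 ⇒ r1c5=6.
Step 5. [r3c3∈{5}] r3c3 has the single candidate 5, so r3c3=5.
Step 6. [r3c2∈{3}] r3c2's peers cover all but 3. So r3c2=3.
Step 7. [r6c5∈{2,4}] across row 6, 2 lands solely at r6c5 ⇒ r6c5=2.
Step 8. [r1c1∈{1}] nothing but 1 survives at r1c1 ⇒ r1c1=1.
Step 9. [r4c6∈{5}] nothing but 5 survives at r4c6. So r4c6=5.
Step 10. [r6c1∈{5}] only 5 remains possible at r6c1 ⇒ r6c1=5.
Step 11. [r3c1∈{2}] r3c1's peers cover all but 2. So r3c1=2.
Step 12. [r1c6∈{3}] r1c6's peers cover all but 3 ⇒ r1c6=3.
Step 13. [r6c6∈{4}] r6c6's peers cover all but 4. So r6c6=4.
Step 14. [r3c6∈{6}] r3c6 is down to just 6. So r3c6=6.
Step 15. [r5c4∈{6}] r5c4 has the single candidate 6 ⇒ r5c4=6.
Step 16. [r5c2∈{4}] nothing but 4 survives at r5c2. So r5c2=4.
Step 17. [r2c1∈{6}] nothing but 6 survives at r2c1 ⇒ r2c1=6.
Step 18. [r3c5∈{1}] r3c5's peers cover all but 1, so r3c5=1.
Step 19. [r6c3∈{1}] r6c3 has the single candidate 1 ⇒ r6c3=1.
Step 20. [r5c1∈{3}] r5c1 is down to just 3, so r5c1=3.
Step 21. [r2c5∈{4}] r2c5's peers cover all but 4, so r2c5=4.

Answer: 1 2 4 5 6 3 / 6 5 3 1 4 2 / 2 3 5 4 1 6 / 4 1 6 2 3 5 / 3 4 2 6 5 1 / 5 6 1 3 2 4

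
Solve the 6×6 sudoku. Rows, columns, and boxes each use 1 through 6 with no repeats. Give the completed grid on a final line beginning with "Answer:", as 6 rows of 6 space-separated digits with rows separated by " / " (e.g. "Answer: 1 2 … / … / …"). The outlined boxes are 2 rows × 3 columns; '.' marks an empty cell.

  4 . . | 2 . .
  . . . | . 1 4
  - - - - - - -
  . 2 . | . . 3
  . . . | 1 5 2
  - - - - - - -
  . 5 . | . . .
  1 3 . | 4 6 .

Step 1. [r2c2∈{6}] r2c2 is down to just 6, so r2c2=6.
Step 2. [r5c3∈{2,4,6}] across row 5, 4 lands solely at r5c3, so r5c3=4.
Step 3. [r2c4∈{3,5}] r2c4 is the only open cell in col 4 admitting 5 ⇒ r2c4=5.
Step 4. [r5c1∈{2,6}] in row 5, 6 fits only at r5c1, so r5c1=6.
Step 5. [r1c3∈{1,3,5}] 5 has one home in row 1: r1c3, so r1c3=5.
Step 6. [r2c1∈{2,3}] 2 has one home in col 1: r2c1. So r2c1=2.
Step 7. [r4c3∈{3,6}] row 4 places 6 nowhere but r4c3, so r4c3=6.
Step 8. [r5c4∈{3}] r5c4 has the single candidate 3 ⇒ r5c4=3.
Step 9. [r4c1∈{3}] r4c1's peers cover all but 3. So r4c1=3.
Step 10. [r1c6∈{6}] r1c6 has the single candidate 6. So r1c6=6.
Step 11. [r3c1∈{5}] r3c1's peers cover all but 5. So r3c1=5.
Step 12. [r3c3∈{1}] r3c3's peers cover all but 1, so r3c3=1.
Step 13. [r2c3∈{3}] r2c3 is down to just 3. So r2c3=3.
Step 14. [r4c2∈{4}] only 4 remains possible at r4c2. So r4c2=4.
Step 15. [r1c2∈{1}] r1c2 is down to just 1. So r1c2=1.
Step 16. [r6c6∈{5}] only 5 remains possible at r6c6, so r6c6=5.
Step 17. [r5c6∈{1}] r5c6 has the single candidate 1. So r5c6=1.
Step 18. [r3c4∈{6}] r3c4's peers cover all but 6. So r3c4=6.
Step 19. [r5c5∈{2}] r5c5 has the single candidate 2, so r5c5=2.
Step 20. [r6c3∈{2}] only 2 remains possible at r6c3. So r6c3=2.
Step 21. [r3c5∈{4}] only 4 remains possible at r3c5. So r3c5=4.
Step 22. [r1c5∈{3}] nothing but 3 survives at r1c5 ⇒ r1c5=3.

Answer: 4 1 5 2 3 6 / 2 6 3 5 1 4 / 5 2 1 6 4 3 / 3 4 6 1 5 2 / 6 5 4 3 2 1 / 1 3 2 4 6 5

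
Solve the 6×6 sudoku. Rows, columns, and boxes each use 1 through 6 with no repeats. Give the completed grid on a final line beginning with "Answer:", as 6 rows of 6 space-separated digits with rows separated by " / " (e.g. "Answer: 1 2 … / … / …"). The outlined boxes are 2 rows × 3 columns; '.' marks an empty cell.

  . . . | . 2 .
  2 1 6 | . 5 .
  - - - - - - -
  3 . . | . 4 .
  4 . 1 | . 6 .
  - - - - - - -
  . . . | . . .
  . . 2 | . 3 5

Step 1. [r3c3∈{5}] r3c3's peers cover all but 5. So r3c3=5.
Step 2. [r5c5∈{1}] nothing but 1 survives at r5c5. So r5c5=1.
Step 3. [r4c2∈{2}] r4c2 has the single candidate 2, so r4c2=2.
Step 4. [r4c6∈{3}] r4c6 is down to just 3, so r4c6=3.
Step 5. [r2c6∈{4}] only 4 remains possible at r2c6. So r2c6=4.
Step 6. [r1c1∈{5}] r1c1's peers cover all but 5 ⇒ r1c1=5.
Step 7. [r5c1∈{6}] only 6 remains possible at r5c1, so r5c1=6.
Step 8. [r6c2∈{4}] r6c2 is down to just 4 ⇒ r6c2=4.
Step 9. [r1c2∈{3}] r1c2's peers cover all but 3 ⇒ r1c2=3.
Step 10. [r5c6∈{2}] nothing but 2 survives at r5c6, so r5c6=2.
Step 11. [r3c6∈{1}] nothing but 1 survives at r3c6, so r3c6=1.
Step 12. [r1c4∈{1,6}] in row 1, 1 fits only at r1c4 ⇒ r1c4=1.
Step 13. [r5c4∈{4}] nothing but 4 survives at r5c4 ⇒ r5c4=4.
Step 14. [r6c4∈{6}] nothing but 6 survives at r6c4. So r6c4=6.
Step 15. [r6c1∈{1}] r6c1 has the single candidate 1. So r6c1=1.
Step 16. [r3c4∈{2}] r3c4 has the single candidate 2 ⇒ r3c4=2.
Step 17. [r2c4∈{3}] only 3 remains possible at r2c4, so r2c4=3.
Step 18. [r5c3∈{3}] r5c3 has the single candidate 3, so r5c3=3.
Step 19. [r4c4∈{5}] r4c4's peers cover all but 5, so r4c4=5.
Step 20. [r1c3∈{4}] only 4 remains possible at r1c3. So r1c3=4.
Step 21. [r3c2∈{6}] only 6 remains possible at r3c2. So r3c2=6.
Step 22. [r5c2∈{5}] only 5 remains possible at r5c2 ⇒ r5c2=5.
Step 23. [r1c6∈{6}] nothing but 6 survives at r1c6 ⇒ r1c6=6.

Answer: 5 3 4 1 2 6 / 2 1 6 3 5 4 / 3 6 5 2 4 1 / 4 2 1 5 6 3 / 6 5 3 4 1 2 / 1 4 2 6 3 5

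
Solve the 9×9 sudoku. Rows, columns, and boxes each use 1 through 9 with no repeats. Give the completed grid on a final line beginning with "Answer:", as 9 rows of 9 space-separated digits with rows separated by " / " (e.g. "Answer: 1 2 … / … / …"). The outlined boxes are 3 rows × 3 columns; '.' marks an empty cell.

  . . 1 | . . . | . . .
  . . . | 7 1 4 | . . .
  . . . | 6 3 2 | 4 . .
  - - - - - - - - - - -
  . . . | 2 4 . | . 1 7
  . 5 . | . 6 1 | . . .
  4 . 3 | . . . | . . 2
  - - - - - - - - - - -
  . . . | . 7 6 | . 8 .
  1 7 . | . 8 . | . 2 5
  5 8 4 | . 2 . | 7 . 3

Step 1. [r3c2∈{9}] r3c2 has the single candidate 9, so r3c2=9.
Step 2. [r9c6∈{9}] r9c6 has the single candidate 9 ⇒ r9c6=9.
Step 3. [r4c2∈{6}] nothing but 6 survives at r4c2, so r4c2=6.
Step 4. [r7c4∈{1,3,4,5}] in row 7, 5 fits only at r7c4 ⇒ r7c4=5.
Step 5. [r9c8∈{6}] r9c8 is down to just 6 ⇒ r9c8=6.
Step 6. [r8c7∈{9}] r8c7 has the single candidate 9. So r8c7=9.
Step 7. [r6c7∈{5,6,8}] r6c7 is the only open cell in row 6 admitting 6 ⇒ r6c7=6.
Step 8. [r5c8∈{3,4,9}] in col 8, 4 fits only at r5c8, so r5c8=4.
Step 9. [r6c6∈{5,7,8}] r6c6 is the only open cell in row 6 admitting 7, so r6c6=7.
Step 10. [r6c4∈{8,9}] r6c4 is the only open cell in row 6 admitting 8, so r6c4=8.
Step 11. [r1c6∈{5,8}] col 6 places 8 nowhere but r1c6 ⇒ r1c6=8.
Step 12. [r1c5∈{5,9}] 5 has one home in box 2: r1c5. So r1c5=5.
Step 13. [r6c8∈{5,9}] r6c8 is the only open cell in row 6 admitting 5 ⇒ r6c8=5.
Step 14. [r5c9∈{8,9}] in box 6, 9 fits only at r5c9, so r5c9=9.
Step 15. [r2c7∈{2,3,5,8}] r2c7 is the only open cell in col 7 admitting 5, so r2c7=5.
Step 16. [r1c7∈{2,3}] 2 has one home in col 7: r1c7, so r1c7=2.
Step 17. [r3c8∈{7}] nothing but 7 survives at r3c8, so r3c8=7.
Step 18. [r3c1∈{8}] nothing but 8 survives at r3c1. So r3c1=8.
Step 19. [r5c4∈{3}] only 3 remains possible at r5c4 ⇒ r5c4=3.
Step 20. [r5c3∈{2,7,8}] 7 has one home in col 3: r5c3 ⇒ r5c3=7.
Step 21. [r5c1∈{2}] only 2 remains possible at r5c1 ⇒ r5c1=2.
Step 22. [r2c8∈{3,9}] row 2 places 9 nowhere but r2c8, so r2c8=9.
Step 23. [r1c9∈{6}] r1c9 has the single candidate 6 ⇒ r1c9=6.
Step 24. [r4c1∈{9}] r4c1 is down to just 9 ⇒ r4c1=9.
Step 25. [r7c1∈{3}] r7c1's peers cover all but 3. So r7c1=3.
Step 26. [r2c2∈{2,3}] r2c2 is the only open cell in row 2 admitting 3 ⇒ r2c2=3.
Step 27. [r2c3∈{2,6}] 2 has one home in row 2: r2c3. So r2c3=2.
Step 28. [r3c9∈{1}] nothing but 1 survives at r3c9. So r3c9=1.
Step 29. [r5c7∈{8}] nothing but 8 survives at r5c7. So r5c7=8.
Step 30. [r7c2∈{2}] r7c2's peers cover all but 2 ⇒ r7c2=2.
Step 31. [r4c6∈{5}] only 5 remains possible at r4c6 ⇒ r4c6=5.
Step 32. [r1c4∈{9}] r1c4 is down to just 9. So r1c4=9.
Step 33. [r1c8∈{3}] r1c8 has the single candidate 3. So r1c8=3.
Step 34. [r2c1∈{6}] only 6 remains possible at r2c1 ⇒ r2c1=6.
Step 35. [r7c3∈{9}] nothing but 9 survives at r7c3 ⇒ r7c3=9.
Step 36. [r4c7∈{3}] r4c7 has the single candidate 3. So r4c7=3.
Step 37. [r1c1∈{7}] r1c1 is down to just 7, so r1c1=7.
Step 38. [r8c4∈{4}] r8c4 is down to just 4 ⇒ r8c4=4.
Step 39. [r3c3∈{5}] r3c3 has the single candidate 5, so r3c3=5.
Step 40. [r6c5∈{9}] nothing but 9 survives at r6c5. So r6c5=9.
Step 41. [r8c6∈{3}] only 3 remains possible at r8c6. So r8c6=3.
Step 42. [r7c9∈{4}] r7c9 is down to just 4 ⇒ r7c9=4.
Step 43. [r2c9∈{8}] r2c9 has the single candidate 8. So r2c9=8.
Step 44. [r9c4∈{1}] r9c4 has the single candidate 1, so r9c4=1.
Step 45. [r8c3∈{6}] r8c3 has the single candidate 6 ⇒ r8c3=6.
Step 46. [r7c7∈{1}] nothing but 1 survives at r7c7 ⇒ r7c7=1.
Step 47. [r1c2∈{4}] r1c2 is down to just 4, so r1c2=4.
Step 48. [r4c3∈{8}] r4c3 is down to just 8 ⇒ r4c3=8.
Step 49. [r6c2∈{1}] nothing but 1 survives at r6c2, so r6c2=1.

Answer: 7 4 1 9 5 8 2 3 6 / 6 3 2 7 1 4 5 9 8 / 8 9 5 6 3 2 4 7 1 / 9 6 8 2 4 5 3 1 7 / 2 5 7 3 6 1 8 4 9 / 4 1 3 8 9 7 6 5 2 / 3 2 9 5 7 6 1 8 4 / 1 7 6 4 8 3 9 2 5 / 5 8 4 1 2 9 7 6 3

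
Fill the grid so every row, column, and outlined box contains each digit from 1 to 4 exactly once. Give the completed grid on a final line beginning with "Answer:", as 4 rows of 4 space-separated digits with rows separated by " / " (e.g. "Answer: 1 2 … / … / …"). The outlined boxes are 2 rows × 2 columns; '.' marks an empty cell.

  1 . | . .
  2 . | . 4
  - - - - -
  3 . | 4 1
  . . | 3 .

Step 1. [r1c2∈{3,4}] row 1 places 4 nowhere but r1c2. So r1c2=4.
Step 2. [r4c4∈{2}] nothing but 2 survives at r4c4 ⇒ r4c4=2.
Step 3. [r4c1∈{4}] r4c1's peers cover all but 4, so r4c1=4.
Step 4. [r3c2∈{2}] r3c2 has the single candidate 2. So r3c2=2.
Step 5. [r2c2∈{3}] r2c2 has the single candidate 3 ⇒ r2c2=3.
Step 6. [r4c2∈{1}] nothing but 1 survives at r4c2 ⇒ r4c2=1.
Step 7. [r1c3∈{2}] nothing but 2 survives at r1c3 ⇒ r1c3=2.
Step 8. [r1c4∈{3}] r1c4's peers cover all but 3, so r1c4=3.
Step 9. [r2c3∈{1}] r2c3's peers cover all but 1 ⇒ r2c3=1.

Answer: 1 4 2 3 / 2 3 1 4 / 3 2 4 1 / 4 1 3 2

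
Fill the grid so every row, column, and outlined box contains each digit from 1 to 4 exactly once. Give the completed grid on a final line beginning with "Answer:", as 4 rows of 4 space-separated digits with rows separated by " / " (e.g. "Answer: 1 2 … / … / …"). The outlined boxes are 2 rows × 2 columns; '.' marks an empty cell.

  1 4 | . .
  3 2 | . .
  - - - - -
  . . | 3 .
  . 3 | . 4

Step 1. [r4c3∈{1,2}] across row 4, 1 lands solely at r4c3 ⇒ r4c3=1.
Step 2. [r3c4∈{2}] r3c4's peers cover all but 2, so r3c4=2.
Step 3. [r1c4∈{3}] nothing but 3 survives at r1c4. So r1c4=3.
Step 4. [r3c2∈{1}] only 1 remains possible at r3c2 ⇒ r3c2=1.
Step 5. [r2c4∈{1}] r2c4's peers cover all but 1. So r2c4=1.
Step 6. [r1c3∈{2}] r1c3 has the single candidate 2, so r1c3=2.
Step 7. [r2c3∈{4}] only 4 remains possible at r2c3. So r2c3=4.
Step 8. [r4c1∈{2}] r4c1's peers cover all but 2 ⇒ r4c1=2.
Step 9. [r3c1∈{4}] r3c1 has the single candidate 4 ⇒ r3c1=4.

Answer: 1 4 2 3 / 3 2 4 1 / 4 1 3 2 / 2 3 1 4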